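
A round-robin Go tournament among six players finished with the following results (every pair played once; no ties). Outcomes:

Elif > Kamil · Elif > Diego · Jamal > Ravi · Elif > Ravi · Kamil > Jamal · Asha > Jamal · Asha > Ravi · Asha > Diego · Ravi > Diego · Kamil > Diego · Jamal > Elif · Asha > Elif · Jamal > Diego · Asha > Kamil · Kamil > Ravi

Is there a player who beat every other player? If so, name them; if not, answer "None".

Asha

Asha has 5 wins out of 5 opponents — a perfect record.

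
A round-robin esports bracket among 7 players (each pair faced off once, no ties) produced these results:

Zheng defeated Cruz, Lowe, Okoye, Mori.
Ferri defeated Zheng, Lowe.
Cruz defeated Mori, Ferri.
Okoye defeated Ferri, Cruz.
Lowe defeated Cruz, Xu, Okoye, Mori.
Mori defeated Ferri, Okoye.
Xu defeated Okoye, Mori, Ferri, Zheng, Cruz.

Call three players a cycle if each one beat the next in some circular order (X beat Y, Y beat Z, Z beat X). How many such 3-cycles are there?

Win totals: Xu 5, Lowe 4, Zheng 4, Mori 2, Cruz 2, Ferri 2, Okoye 2.
A player with w wins dominates both others in C(w,2) triples; summing gives 10 + 6 + 6 + 1 + 1 + 1 + 1 = 26 transitive triples.
Total triples C(7,3) = 35, so cyclic triples = 35 − 26 = 9.

9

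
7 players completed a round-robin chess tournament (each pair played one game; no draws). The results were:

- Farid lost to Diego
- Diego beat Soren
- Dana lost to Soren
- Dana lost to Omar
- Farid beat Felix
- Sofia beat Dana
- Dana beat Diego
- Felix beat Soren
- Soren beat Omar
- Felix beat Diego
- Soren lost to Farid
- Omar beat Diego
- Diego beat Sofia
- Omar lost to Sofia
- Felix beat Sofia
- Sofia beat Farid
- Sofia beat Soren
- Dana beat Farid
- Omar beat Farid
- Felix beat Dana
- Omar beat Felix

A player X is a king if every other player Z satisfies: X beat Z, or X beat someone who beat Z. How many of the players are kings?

Diego reaches everyone (king).
Soren cannot reach Sofia in two steps.
Dana cannot reach Omar in two steps.
Farid reaches everyone (king).
Felix reaches everyone (king).
Sofia reaches everyone (king).
Omar reaches everyone (king).
Kings: Diego, Farid, Felix, Sofia, Omar — 5.

5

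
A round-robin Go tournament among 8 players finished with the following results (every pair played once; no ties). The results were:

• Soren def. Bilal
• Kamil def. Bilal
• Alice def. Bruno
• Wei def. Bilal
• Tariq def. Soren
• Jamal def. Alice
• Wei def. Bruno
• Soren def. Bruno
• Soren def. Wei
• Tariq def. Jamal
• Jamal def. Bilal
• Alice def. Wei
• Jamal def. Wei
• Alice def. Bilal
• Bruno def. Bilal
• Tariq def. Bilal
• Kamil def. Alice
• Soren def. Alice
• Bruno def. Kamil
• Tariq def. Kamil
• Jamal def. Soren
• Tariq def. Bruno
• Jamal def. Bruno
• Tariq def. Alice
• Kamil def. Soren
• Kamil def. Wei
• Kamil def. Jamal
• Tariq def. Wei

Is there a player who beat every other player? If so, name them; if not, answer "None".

Tariq

Tariq has 7 wins out of 7 opponents — a perfect record.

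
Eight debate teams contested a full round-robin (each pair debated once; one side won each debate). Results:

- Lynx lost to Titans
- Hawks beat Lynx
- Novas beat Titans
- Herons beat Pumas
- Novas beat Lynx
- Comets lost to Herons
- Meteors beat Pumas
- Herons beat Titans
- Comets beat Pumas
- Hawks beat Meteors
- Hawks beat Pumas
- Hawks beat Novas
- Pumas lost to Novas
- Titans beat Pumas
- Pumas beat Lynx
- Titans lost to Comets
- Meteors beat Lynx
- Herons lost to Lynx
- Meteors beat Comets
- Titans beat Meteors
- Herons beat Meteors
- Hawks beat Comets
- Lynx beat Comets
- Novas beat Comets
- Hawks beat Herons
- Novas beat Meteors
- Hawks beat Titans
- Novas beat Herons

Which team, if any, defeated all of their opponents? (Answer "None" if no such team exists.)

Hawks has 7 wins out of 7 opponents — a perfect record.

Hawks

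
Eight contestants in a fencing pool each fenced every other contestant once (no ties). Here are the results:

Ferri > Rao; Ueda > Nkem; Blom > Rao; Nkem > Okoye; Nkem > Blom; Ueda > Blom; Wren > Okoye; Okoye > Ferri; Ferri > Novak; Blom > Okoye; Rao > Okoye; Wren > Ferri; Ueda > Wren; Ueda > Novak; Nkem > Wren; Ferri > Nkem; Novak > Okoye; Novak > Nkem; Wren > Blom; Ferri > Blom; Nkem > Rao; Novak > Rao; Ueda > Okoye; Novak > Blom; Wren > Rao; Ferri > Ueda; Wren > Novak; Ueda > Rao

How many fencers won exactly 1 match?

2

Win totals: Rao 1, Nkem 4, Okoye 1, Ferri 5, Novak 4, Ueda 6, Blom 2, Wren 5.
Exactly 1: Rao, Okoye — 2 fencers.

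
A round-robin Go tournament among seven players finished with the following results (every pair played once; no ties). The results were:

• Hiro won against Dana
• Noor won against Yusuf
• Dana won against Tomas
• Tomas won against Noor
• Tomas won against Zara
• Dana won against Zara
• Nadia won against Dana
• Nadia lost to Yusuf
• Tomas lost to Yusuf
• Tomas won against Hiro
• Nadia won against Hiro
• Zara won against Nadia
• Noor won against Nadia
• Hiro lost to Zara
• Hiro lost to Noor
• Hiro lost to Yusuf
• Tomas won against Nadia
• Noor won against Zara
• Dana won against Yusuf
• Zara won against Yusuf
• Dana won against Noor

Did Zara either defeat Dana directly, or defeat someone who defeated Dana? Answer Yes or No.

Zara did not beat Dana directly.
Zara beat Yusuf, Hiro, Nadia. Of those, Hiro beat Dana.

Yes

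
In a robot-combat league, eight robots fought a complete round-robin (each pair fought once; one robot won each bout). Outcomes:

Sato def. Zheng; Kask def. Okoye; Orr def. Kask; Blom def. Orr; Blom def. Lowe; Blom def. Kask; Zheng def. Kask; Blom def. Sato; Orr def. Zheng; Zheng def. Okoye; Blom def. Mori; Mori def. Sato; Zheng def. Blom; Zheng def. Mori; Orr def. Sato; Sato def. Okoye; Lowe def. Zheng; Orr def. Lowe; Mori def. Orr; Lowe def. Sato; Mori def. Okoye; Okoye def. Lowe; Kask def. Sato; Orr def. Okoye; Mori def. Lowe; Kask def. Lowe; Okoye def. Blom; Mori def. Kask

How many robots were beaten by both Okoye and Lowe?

0

Okoye beat: Blom, Lowe.
Lowe beat: Zheng, Sato.
No one was beaten by both.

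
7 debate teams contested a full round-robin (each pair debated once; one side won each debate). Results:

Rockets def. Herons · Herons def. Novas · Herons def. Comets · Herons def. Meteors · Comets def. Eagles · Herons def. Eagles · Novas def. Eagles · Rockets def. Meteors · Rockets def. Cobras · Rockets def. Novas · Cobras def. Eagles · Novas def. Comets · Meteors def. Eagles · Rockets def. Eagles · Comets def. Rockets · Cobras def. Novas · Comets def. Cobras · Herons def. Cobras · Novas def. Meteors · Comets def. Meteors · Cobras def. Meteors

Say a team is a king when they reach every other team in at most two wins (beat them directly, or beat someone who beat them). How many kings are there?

Herons reaches everyone (king).
Comets reaches everyone (king).
Novas cannot reach Herons in two steps.
Meteors cannot reach Herons, Comets, Novas, Rockets, Cobras in two steps.
Rockets reaches everyone (king).
Eagles cannot reach Herons, Comets, Novas, Meteors, Rockets, Cobras in two steps.
Cobras cannot reach Herons, Rockets in two steps.
Kings: Herons, Comets, Rockets — 3.

3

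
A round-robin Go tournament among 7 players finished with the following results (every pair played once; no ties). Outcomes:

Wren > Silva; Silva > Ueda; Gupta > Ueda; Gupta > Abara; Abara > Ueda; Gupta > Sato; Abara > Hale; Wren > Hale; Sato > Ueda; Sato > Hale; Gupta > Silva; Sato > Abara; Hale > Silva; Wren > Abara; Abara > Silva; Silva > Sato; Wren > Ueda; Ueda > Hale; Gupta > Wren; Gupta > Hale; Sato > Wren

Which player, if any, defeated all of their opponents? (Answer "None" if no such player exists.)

Gupta has 6 wins out of 6 opponents — a perfect record.

Gupta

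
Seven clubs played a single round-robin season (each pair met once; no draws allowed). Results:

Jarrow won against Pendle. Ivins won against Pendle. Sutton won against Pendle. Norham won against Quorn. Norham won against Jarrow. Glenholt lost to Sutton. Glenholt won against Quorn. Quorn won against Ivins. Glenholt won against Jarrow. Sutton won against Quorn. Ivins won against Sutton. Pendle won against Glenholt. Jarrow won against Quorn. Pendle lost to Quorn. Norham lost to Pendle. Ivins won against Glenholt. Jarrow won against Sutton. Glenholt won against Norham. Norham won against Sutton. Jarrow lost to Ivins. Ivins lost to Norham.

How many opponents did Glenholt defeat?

3

Glenholt's results: beat Norham, Jarrow, Quorn; lost to Sutton, Ivins, Pendle.
That is 3 wins.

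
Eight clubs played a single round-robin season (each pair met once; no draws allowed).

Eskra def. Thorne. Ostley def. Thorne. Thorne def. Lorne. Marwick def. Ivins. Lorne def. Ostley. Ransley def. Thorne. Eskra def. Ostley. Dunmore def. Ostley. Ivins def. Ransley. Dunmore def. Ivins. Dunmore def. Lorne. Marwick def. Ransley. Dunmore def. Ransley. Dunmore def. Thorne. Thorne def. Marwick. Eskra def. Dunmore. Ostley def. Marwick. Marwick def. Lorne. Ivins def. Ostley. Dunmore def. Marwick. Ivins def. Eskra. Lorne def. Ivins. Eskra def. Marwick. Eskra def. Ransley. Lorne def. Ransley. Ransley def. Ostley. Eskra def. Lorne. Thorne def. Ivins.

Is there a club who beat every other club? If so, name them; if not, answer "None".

None

Highest win total is Eskra with 6 (out of 7 possible).
Eskra lost to Ivins, so no club went undefeated.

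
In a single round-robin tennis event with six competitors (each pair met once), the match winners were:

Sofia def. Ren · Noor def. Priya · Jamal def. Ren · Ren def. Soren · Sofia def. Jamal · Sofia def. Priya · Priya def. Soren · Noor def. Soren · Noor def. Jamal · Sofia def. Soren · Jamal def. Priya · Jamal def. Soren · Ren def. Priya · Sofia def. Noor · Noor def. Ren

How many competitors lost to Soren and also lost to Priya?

0

Soren beat: no one.
Priya beat: Soren.
No one was beaten by both.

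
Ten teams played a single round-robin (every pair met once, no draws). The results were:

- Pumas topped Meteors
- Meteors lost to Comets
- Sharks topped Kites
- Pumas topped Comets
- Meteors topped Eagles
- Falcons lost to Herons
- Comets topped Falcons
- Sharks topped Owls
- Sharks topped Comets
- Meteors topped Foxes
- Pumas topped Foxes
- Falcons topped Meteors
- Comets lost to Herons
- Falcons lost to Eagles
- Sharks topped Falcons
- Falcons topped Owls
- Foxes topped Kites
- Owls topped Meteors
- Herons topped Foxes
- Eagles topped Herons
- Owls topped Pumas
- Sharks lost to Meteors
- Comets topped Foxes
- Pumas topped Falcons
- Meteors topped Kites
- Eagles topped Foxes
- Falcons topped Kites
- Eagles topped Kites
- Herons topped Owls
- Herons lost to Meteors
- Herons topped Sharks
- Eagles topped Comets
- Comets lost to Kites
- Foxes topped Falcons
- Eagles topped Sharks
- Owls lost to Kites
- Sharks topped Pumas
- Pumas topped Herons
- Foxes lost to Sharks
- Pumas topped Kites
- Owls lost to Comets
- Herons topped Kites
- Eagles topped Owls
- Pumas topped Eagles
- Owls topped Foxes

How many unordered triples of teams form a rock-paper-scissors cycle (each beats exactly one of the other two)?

24

Win totals: Kites 2, Foxes 2, Herons 6, Falcons 3, Owls 3, Sharks 6, Comets 4, Pumas 7, Eagles 7, Meteors 5.
A team with w wins dominates both others in C(w,2) triples; summing gives 1 + 1 + 15 + 3 + 3 + 15 + 6 + 21 + 21 + 10 = 96 transitive triples.
Total triples C(10,3) = 120, so cyclic triples = 120 − 96 = 24.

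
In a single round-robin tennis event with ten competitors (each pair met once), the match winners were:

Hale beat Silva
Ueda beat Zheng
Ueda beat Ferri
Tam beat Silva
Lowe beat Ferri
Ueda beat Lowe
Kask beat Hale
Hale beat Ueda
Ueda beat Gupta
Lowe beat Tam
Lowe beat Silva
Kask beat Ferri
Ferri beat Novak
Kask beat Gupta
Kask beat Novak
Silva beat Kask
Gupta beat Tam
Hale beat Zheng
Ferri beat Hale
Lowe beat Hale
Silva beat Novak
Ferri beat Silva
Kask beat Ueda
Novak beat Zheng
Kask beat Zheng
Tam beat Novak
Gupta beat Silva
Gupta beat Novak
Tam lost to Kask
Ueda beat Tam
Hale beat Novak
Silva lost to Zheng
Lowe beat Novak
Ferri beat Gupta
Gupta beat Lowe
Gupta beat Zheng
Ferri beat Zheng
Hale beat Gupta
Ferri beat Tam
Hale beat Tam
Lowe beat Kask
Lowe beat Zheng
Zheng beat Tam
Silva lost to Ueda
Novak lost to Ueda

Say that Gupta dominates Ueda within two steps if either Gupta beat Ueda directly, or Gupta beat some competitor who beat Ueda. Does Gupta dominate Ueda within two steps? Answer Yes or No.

No

Gupta did not beat Ueda directly.
Gupta beat Silva, Novak, Lowe, Zheng, Tam, but each of them lost to Ueda. No two-step path.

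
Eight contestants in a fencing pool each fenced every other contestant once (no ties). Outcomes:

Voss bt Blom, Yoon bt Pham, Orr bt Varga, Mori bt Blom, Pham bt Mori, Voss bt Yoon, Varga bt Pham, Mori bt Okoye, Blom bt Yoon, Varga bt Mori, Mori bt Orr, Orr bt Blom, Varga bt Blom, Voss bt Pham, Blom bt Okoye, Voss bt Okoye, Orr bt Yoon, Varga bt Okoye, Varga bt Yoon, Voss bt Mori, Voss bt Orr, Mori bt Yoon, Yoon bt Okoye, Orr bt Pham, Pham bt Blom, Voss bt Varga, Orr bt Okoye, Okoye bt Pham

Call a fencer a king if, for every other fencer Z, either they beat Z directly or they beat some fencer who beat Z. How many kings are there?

Varga cannot reach Voss in two steps.
Voss reaches everyone (king).
Pham cannot reach Varga, Voss in two steps.
Mori cannot reach Voss in two steps.
Yoon cannot reach Varga, Voss, Orr in two steps.
Blom cannot reach Varga, Voss, Mori, Orr in two steps.
Orr cannot reach Voss in two steps.
Okoye cannot reach Varga, Voss, Yoon, Orr in two steps.
Kings: Voss — 1.

1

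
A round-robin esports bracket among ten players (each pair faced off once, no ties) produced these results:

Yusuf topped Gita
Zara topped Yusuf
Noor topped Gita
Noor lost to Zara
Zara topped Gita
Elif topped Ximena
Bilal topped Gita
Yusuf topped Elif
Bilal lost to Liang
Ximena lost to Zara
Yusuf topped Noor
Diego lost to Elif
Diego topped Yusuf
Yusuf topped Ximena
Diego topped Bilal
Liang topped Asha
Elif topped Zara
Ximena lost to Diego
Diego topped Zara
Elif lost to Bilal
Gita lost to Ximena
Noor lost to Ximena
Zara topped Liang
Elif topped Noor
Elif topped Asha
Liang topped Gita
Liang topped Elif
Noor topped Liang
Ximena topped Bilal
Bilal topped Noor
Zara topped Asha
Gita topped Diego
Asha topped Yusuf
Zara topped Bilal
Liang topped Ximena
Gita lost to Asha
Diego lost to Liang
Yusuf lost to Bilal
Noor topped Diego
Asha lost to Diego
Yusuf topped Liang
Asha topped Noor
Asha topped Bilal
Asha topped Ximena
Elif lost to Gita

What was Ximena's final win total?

Ximena's results: beat Gita, Noor, Bilal; lost to Liang, Yusuf, Diego, Zara, Asha, Elif.
That is 3 wins.

3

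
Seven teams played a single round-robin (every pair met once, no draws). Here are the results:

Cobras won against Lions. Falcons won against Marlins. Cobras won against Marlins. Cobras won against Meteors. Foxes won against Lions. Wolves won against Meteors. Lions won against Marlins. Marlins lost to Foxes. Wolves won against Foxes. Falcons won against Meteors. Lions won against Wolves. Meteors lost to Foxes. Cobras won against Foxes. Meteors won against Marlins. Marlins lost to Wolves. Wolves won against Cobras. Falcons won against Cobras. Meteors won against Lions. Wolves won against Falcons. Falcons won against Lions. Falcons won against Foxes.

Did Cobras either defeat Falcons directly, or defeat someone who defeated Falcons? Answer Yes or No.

No

Cobras did not beat Falcons directly.
Cobras beat Meteors, Lions, Foxes, Marlins, but each of them lost to Falcons. No two-step path.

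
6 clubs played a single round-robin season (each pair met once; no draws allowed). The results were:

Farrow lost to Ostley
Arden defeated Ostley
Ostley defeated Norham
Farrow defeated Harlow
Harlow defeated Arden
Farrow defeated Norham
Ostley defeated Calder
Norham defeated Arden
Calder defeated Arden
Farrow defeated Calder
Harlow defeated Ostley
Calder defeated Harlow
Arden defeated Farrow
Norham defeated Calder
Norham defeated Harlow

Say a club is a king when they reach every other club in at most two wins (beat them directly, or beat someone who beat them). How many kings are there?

5

Ostley reaches everyone (king).
Farrow reaches everyone (king).
Harlow reaches everyone (king).
Norham reaches everyone (king).
Calder cannot reach Norham in two steps.
Arden reaches everyone (king).
Kings: Ostley, Farrow, Harlow, Norham, Arden — 5.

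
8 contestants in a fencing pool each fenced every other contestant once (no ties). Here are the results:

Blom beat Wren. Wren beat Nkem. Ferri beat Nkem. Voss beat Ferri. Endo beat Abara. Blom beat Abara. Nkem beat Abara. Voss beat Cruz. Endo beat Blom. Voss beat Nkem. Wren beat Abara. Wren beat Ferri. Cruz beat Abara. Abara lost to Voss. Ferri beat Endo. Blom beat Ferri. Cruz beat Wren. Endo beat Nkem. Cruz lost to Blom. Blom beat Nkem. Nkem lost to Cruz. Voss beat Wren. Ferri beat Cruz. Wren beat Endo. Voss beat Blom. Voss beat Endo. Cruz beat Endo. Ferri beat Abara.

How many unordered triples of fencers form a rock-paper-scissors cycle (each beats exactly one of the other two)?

4

Win totals: Nkem 1, Wren 4, Ferri 4, Cruz 4, Voss 7, Blom 5, Endo 3, Abara 0.
A fencer with w wins dominates both others in C(w,2) triples; summing gives 0 + 6 + 6 + 6 + 21 + 10 + 3 + 0 = 52 transitive triples.
Total triples C(8,3) = 56, so cyclic triples = 56 − 52 = 4.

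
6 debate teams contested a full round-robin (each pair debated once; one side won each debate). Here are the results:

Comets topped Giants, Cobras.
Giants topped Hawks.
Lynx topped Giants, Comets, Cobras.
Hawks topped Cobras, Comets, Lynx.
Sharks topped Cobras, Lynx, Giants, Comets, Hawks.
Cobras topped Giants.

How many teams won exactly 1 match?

2

Win totals: Giants 1, Cobras 1, Comets 2, Hawks 3, Sharks 5, Lynx 3.
Exactly 1: Giants, Cobras — 2 teams.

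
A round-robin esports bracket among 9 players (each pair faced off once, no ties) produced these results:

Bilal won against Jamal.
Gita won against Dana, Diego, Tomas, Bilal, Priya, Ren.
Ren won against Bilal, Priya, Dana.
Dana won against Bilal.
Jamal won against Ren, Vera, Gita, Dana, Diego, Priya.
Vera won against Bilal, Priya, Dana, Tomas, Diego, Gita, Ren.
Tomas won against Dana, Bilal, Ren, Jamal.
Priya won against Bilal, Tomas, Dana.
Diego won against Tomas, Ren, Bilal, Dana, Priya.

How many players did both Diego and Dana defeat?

Diego beat: Bilal, Priya, Dana, Ren, Tomas.
Dana beat: Bilal.
Both beat: Bilal — 1.

1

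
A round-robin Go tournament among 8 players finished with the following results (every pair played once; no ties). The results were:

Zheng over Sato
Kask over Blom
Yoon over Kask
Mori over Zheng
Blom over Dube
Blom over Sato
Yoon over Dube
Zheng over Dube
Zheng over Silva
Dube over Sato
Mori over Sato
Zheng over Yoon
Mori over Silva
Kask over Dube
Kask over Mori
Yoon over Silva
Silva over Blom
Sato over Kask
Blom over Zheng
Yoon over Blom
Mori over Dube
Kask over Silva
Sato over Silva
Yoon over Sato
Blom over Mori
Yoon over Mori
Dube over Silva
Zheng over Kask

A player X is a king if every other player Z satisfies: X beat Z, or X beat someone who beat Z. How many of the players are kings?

4

Kask cannot reach Yoon in two steps.
Dube cannot reach Mori, Zheng, Yoon in two steps.
Silva cannot reach Kask, Yoon in two steps.
Mori reaches everyone (king).
Zheng reaches everyone (king).
Sato cannot reach Zheng, Yoon in two steps.
Blom reaches everyone (king).
Yoon reaches everyone (king).
Kings: Mori, Zheng, Blom, Yoon — 4.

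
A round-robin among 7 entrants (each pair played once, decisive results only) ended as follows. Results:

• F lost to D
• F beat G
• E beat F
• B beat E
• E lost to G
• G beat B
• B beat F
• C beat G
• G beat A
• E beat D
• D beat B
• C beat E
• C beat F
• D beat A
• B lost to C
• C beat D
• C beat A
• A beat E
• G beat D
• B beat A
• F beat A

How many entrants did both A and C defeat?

1

A beat: E.
C beat: A, B, D, E, F, G.
Both beat: E — 1.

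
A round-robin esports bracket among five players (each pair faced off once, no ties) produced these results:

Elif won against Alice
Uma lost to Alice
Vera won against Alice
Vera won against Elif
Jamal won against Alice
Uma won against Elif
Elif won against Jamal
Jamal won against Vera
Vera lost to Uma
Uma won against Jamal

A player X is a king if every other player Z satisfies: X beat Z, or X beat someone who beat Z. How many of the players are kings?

5

Uma reaches everyone (king).
Alice reaches everyone (king).
Jamal reaches everyone (king).
Elif reaches everyone (king).
Vera reaches everyone (king).
Kings: Uma, Alice, Jamal, Elif, Vera — 5.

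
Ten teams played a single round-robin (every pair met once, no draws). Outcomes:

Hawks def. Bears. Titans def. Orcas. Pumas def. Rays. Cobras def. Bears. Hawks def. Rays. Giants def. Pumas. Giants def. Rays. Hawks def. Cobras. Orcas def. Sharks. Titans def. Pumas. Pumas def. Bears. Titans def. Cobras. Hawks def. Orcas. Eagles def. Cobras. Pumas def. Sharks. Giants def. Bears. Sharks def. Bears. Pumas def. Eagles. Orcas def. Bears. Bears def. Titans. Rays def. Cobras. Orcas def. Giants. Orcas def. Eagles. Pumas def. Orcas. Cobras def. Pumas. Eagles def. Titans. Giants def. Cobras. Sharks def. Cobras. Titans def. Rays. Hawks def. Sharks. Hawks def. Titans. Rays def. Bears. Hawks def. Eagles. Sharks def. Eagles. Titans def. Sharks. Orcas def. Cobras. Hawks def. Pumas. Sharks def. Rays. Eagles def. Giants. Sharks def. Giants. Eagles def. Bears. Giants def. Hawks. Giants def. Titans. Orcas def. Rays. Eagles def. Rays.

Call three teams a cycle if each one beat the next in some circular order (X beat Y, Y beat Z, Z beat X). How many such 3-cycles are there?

20

Win totals: Giants 6, Bears 1, Cobras 2, Orcas 6, Titans 5, Hawks 8, Sharks 5, Pumas 5, Rays 2, Eagles 5.
A team with w wins dominates both others in C(w,2) triples; summing gives 15 + 0 + 1 + 15 + 10 + 28 + 10 + 10 + 1 + 10 = 100 transitive triples.
Total triples C(10,3) = 120, so cyclic triples = 120 − 100 = 20.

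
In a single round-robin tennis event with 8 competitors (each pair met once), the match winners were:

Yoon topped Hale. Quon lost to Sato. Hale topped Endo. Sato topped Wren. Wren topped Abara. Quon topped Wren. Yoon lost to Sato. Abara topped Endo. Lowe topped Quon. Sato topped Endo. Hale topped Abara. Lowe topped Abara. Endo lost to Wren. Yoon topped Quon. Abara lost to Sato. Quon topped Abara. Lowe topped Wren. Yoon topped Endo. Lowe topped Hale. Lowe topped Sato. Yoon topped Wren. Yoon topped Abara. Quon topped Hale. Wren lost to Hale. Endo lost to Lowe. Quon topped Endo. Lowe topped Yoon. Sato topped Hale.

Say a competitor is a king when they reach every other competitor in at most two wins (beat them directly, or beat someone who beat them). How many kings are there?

Wren cannot reach Hale, Sato, Yoon, Lowe, Quon in two steps.
Abara cannot reach Wren, Hale, Sato, Yoon, Lowe, Quon in two steps.
Endo cannot reach Wren, Abara, Hale, Sato, Yoon, Lowe, Quon in two steps.
Hale cannot reach Sato, Yoon, Lowe, Quon in two steps.
Sato cannot reach Lowe in two steps.
Yoon cannot reach Sato, Lowe in two steps.
Lowe reaches everyone (king).
Quon cannot reach Sato, Yoon, Lowe in two steps.
Kings: Lowe — 1.

1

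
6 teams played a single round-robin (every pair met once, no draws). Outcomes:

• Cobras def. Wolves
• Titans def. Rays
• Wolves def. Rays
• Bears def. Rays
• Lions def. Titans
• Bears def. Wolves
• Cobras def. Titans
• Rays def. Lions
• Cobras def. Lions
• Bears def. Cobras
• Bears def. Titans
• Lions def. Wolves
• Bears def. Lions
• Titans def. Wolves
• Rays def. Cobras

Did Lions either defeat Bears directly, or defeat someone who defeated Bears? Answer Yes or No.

Lions did not beat Bears directly.
Lions beat Titans, Wolves, but each of them lost to Bears. No two-step path.

No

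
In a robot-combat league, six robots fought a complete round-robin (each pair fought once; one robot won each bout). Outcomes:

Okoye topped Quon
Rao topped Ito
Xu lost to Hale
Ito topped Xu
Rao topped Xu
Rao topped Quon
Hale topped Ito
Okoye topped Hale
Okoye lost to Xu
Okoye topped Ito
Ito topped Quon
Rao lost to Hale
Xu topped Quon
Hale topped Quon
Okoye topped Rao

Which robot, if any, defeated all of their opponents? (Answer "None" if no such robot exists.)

None

Highest win total is Okoye with 4 (out of 5 possible).
Okoye lost to Xu, so no robot went undefeated.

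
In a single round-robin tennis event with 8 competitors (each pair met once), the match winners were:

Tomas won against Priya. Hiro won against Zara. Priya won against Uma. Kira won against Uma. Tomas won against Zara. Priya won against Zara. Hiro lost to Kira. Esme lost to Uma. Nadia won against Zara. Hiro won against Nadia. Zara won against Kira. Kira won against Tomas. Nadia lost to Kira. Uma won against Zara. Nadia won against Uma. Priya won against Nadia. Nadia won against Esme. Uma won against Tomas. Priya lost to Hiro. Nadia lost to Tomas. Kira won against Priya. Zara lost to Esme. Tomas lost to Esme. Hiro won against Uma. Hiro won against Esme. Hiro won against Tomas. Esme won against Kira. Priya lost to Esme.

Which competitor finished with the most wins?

Win totals: Zara 1, Priya 3, Nadia 3, Uma 3, Hiro 6, Kira 5, Esme 4, Tomas 3.
Hiro leads with 6 wins (next highest: 5).

Hiro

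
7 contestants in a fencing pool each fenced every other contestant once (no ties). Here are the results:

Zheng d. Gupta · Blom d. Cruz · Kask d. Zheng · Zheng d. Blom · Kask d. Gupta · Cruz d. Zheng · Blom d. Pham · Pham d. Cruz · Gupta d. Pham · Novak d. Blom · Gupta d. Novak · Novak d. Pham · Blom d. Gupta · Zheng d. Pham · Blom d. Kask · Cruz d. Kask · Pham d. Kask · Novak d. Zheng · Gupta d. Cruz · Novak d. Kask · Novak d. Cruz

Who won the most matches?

Novak

Win totals: Cruz 2, Zheng 3, Pham 2, Novak 5, Gupta 3, Kask 2, Blom 4.
Novak leads with 5 wins (next highest: 4).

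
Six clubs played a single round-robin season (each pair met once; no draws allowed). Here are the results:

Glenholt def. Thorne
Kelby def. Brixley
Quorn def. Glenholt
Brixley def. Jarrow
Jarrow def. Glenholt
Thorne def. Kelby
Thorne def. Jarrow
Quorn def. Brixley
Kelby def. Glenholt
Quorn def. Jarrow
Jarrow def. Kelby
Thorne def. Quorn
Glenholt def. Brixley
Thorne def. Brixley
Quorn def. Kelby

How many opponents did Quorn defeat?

4

Quorn's results: beat Jarrow, Brixley, Glenholt, Kelby; lost to Thorne.
That is 4 wins.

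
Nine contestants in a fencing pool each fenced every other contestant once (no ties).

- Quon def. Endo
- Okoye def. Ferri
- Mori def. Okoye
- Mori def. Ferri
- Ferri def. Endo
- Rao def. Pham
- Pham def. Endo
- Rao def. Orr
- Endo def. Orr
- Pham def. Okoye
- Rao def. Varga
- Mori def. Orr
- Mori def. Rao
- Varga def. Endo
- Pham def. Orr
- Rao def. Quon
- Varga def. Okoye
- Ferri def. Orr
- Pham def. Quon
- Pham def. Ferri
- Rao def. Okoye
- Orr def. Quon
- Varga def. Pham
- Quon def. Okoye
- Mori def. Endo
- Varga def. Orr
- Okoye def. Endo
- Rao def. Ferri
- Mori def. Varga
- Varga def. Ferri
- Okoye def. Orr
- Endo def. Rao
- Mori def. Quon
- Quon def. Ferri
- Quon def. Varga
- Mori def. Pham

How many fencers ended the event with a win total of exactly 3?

Win totals: Rao 6, Varga 5, Orr 1, Ferri 2, Quon 4, Endo 2, Pham 5, Mori 8, Okoye 3.
Exactly 3: Okoye — 1 fencer.

1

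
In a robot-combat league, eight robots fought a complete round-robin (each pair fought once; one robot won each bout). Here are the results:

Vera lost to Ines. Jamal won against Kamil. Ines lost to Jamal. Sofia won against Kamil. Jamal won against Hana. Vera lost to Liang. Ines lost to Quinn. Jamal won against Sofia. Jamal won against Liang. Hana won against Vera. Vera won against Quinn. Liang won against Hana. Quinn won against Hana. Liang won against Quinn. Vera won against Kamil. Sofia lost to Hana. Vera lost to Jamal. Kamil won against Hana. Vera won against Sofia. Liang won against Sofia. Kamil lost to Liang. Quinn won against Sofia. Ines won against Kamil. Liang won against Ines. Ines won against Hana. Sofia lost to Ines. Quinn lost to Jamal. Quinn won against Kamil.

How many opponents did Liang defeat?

Liang's results: beat Kamil, Hana, Quinn, Sofia, Ines, Vera; lost to Jamal.
That is 6 wins.

6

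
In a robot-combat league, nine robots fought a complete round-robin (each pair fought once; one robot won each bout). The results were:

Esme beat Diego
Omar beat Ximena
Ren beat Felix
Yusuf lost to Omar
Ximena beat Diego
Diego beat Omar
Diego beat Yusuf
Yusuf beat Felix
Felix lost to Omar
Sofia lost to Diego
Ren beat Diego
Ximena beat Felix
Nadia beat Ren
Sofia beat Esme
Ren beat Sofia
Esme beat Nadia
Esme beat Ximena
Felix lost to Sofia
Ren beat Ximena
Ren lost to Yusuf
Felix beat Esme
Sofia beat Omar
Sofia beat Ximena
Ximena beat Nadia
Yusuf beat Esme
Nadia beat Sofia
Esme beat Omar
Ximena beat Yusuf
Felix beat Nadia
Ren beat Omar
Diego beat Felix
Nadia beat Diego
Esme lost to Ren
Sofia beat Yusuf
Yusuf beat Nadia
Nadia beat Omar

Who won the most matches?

Ren

Win totals: Omar 3, Esme 4, Felix 2, Ren 6, Diego 4, Yusuf 4, Sofia 5, Nadia 4, Ximena 4.
Ren leads with 6 wins (next highest: 5).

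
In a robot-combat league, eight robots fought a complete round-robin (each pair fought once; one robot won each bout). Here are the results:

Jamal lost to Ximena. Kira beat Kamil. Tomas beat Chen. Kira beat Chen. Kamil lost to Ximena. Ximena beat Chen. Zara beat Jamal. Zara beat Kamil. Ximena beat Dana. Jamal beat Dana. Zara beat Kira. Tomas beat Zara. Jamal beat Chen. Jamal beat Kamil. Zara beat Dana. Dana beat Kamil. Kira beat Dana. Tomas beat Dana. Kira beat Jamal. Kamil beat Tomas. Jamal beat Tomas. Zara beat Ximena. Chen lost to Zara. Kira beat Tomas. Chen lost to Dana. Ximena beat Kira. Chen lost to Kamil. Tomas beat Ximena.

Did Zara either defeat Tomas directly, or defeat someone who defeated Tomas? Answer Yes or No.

Zara did not beat Tomas directly.
Zara beat Chen, Kamil, Dana, Jamal, Ximena, Kira. Of those, Kamil beat Tomas.

Yes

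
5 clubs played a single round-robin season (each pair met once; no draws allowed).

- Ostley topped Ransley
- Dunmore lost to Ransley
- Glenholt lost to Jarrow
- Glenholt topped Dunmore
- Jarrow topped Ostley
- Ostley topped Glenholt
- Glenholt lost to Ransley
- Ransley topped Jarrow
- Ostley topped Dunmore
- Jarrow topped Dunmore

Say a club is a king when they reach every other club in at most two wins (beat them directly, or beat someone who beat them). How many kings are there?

Dunmore cannot reach Jarrow, Glenholt, Ransley, Ostley in two steps.
Jarrow reaches everyone (king).
Glenholt cannot reach Jarrow, Ransley, Ostley in two steps.
Ransley reaches everyone (king).
Ostley reaches everyone (king).
Kings: Jarrow, Ransley, Ostley — 3.

3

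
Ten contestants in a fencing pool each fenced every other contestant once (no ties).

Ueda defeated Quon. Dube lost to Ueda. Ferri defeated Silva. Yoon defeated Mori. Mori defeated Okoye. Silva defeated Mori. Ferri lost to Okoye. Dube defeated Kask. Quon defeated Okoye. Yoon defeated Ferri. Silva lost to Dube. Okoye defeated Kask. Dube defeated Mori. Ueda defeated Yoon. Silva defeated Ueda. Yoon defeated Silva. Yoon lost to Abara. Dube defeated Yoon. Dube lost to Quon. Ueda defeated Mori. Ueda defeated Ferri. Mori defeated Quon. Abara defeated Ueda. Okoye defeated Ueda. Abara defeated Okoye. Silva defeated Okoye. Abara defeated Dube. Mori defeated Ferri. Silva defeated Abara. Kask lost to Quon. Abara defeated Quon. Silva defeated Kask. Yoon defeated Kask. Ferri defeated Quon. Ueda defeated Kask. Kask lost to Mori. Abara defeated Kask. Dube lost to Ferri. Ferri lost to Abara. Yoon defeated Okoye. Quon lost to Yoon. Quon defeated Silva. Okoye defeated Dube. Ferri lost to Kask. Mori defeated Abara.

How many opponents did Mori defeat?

5

Mori's results: beat Kask, Okoye, Ferri, Abara, Quon; lost to Yoon, Silva, Ueda, Dube.
That is 5 wins.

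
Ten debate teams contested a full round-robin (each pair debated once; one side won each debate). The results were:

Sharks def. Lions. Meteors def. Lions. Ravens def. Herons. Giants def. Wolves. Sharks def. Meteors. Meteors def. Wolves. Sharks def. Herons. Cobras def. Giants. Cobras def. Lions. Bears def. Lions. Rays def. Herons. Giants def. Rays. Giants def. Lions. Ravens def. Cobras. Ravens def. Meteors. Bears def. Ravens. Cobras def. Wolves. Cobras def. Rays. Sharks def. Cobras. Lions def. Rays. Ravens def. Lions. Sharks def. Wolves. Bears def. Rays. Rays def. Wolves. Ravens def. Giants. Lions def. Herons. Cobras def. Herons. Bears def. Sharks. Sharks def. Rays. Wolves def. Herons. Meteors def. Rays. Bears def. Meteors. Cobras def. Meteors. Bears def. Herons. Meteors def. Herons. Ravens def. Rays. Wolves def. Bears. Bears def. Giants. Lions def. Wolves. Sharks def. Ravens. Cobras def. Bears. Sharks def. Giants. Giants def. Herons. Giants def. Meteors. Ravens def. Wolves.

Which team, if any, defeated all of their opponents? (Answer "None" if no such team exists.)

Highest win total is Sharks with 8 (out of 9 possible).
Sharks lost to Bears, so no team went undefeated.

None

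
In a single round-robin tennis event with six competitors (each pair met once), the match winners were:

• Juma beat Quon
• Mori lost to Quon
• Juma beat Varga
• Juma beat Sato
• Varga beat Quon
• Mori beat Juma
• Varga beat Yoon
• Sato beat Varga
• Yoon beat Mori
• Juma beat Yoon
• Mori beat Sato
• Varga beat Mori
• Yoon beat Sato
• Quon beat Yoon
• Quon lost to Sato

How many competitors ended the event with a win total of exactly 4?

1

Win totals: Yoon 2, Sato 2, Varga 3, Juma 4, Quon 2, Mori 2.
Exactly 4: Juma — 1 competitor.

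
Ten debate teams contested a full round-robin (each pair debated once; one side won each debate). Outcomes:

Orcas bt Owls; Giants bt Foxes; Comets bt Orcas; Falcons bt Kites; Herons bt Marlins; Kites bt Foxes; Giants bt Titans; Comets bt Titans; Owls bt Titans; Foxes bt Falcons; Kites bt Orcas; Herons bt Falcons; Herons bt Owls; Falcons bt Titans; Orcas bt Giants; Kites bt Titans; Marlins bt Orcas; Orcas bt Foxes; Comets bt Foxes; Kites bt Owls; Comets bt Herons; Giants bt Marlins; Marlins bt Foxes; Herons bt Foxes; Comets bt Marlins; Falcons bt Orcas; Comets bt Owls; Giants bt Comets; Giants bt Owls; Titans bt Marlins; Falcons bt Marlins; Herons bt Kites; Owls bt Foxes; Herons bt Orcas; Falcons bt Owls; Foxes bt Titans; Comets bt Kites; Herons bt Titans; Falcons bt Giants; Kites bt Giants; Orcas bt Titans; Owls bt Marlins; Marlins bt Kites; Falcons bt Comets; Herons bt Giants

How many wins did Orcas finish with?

4

Orcas' results: beat Owls, Giants, Titans, Foxes; lost to Comets, Marlins, Herons, Kites, Falcons.
That is 4 wins.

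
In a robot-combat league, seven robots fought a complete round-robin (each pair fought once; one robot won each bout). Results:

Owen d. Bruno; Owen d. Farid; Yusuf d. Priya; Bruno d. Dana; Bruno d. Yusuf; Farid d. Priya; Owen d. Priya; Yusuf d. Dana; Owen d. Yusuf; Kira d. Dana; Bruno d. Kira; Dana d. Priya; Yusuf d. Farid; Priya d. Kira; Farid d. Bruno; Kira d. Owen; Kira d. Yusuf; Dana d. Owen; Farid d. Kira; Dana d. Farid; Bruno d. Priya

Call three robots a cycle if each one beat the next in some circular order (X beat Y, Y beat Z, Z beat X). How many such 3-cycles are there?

Win totals: Bruno 4, Kira 3, Owen 4, Farid 3, Dana 3, Yusuf 3, Priya 1.
A robot with w wins dominates both others in C(w,2) triples; summing gives 6 + 3 + 6 + 3 + 3 + 3 + 0 = 24 transitive triples.
Total triples C(7,3) = 35, so cyclic triples = 35 − 24 = 11.

11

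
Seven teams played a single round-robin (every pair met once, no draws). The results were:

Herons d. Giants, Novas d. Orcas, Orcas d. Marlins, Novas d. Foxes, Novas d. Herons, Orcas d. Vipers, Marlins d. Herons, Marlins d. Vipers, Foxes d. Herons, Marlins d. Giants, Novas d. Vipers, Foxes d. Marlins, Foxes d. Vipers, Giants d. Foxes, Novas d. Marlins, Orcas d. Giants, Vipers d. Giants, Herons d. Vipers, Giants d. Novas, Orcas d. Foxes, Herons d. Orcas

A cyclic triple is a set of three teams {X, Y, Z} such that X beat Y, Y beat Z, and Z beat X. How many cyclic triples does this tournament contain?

9

Win totals: Marlins 3, Herons 3, Vipers 1, Giants 2, Novas 5, Foxes 3, Orcas 4.
A team with w wins dominates both others in C(w,2) triples; summing gives 3 + 3 + 0 + 1 + 10 + 3 + 6 = 26 transitive triples.
Total triples C(7,3) = 35, so cyclic triples = 35 − 26 = 9.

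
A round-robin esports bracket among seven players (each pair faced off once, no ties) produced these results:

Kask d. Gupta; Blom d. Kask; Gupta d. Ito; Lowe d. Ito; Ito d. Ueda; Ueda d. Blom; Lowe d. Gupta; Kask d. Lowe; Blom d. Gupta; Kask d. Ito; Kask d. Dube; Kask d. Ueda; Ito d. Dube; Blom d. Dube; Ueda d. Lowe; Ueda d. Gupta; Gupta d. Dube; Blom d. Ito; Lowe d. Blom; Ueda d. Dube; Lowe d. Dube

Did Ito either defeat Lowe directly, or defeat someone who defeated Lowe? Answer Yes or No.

Yes

Ito did not beat Lowe directly.
Ito beat Dube, Ueda. Of those, Ueda beat Lowe.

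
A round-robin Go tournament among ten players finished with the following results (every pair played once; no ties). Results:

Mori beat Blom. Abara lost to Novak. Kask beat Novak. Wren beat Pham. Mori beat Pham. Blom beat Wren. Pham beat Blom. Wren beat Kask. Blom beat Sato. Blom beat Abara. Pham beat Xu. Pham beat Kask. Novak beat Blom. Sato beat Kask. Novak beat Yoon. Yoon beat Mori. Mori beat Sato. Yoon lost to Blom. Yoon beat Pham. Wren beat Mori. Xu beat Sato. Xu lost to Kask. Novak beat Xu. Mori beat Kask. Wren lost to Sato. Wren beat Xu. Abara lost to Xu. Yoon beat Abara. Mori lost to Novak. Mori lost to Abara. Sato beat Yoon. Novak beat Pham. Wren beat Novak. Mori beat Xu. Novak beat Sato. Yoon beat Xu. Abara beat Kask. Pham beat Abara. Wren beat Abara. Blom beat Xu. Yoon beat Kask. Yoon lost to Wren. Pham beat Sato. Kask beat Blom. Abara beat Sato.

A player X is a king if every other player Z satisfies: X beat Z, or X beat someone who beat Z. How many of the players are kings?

Mori reaches everyone (king).
Kask reaches everyone (king).
Yoon cannot reach Wren in two steps.
Pham reaches everyone (king).
Xu cannot reach Pham, Novak, Blom in two steps.
Novak reaches everyone (king).
Abara reaches everyone (king).
Wren reaches everyone (king).
Sato reaches everyone (king).
Blom reaches everyone (king).
Kings: Mori, Kask, Pham, Novak, Abara, Wren, Sato, Blom — 8.

8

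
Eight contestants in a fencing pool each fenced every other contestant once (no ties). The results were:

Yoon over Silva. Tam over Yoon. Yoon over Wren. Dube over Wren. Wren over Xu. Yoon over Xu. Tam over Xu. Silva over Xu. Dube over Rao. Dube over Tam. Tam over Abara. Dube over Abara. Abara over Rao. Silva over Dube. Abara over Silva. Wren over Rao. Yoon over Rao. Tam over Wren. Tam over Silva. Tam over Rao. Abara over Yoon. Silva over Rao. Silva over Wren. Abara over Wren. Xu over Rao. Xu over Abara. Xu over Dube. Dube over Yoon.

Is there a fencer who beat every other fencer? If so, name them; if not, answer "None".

Highest win total is Tam with 6 (out of 7 possible).
Tam lost to Dube, so no fencer went undefeated.

None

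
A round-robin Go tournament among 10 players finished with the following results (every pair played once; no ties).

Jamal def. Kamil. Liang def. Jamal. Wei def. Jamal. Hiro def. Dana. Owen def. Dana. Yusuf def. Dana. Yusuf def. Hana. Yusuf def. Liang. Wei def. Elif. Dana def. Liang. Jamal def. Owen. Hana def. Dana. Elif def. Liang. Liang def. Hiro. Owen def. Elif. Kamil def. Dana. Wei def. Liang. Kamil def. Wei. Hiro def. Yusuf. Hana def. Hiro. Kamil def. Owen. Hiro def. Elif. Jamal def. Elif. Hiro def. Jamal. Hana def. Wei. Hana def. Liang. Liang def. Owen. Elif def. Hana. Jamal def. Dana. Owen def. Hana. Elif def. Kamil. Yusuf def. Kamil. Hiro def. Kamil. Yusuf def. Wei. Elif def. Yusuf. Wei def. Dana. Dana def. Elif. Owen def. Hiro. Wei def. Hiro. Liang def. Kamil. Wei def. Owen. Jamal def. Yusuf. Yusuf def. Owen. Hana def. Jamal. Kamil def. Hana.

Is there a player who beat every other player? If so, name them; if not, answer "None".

None

Highest win total is Yusuf with 6 (out of 9 possible).
Yusuf lost to Elif, Hiro, Jamal, so no player went undefeated.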